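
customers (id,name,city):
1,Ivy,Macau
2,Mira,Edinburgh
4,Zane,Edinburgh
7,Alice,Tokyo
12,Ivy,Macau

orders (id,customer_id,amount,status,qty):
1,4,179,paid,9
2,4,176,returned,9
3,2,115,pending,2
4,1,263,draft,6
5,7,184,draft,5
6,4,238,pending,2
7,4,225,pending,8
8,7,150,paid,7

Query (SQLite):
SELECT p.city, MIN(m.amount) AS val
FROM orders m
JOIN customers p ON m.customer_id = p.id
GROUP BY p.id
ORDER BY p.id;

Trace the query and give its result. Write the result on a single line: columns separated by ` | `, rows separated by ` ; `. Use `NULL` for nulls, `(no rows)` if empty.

Join each orders row to its customers via customer_id.
Group joined rows by customers.id; compute MIN(m.amount) per group.
  1: ids {4} → MIN(m.amount)=263
  2: ids {3} → MIN(m.amount)=115
  4: ids {1, 2, 6, 7} → MIN(m.amount)=176
  7: ids {5, 8} → MIN(m.amount)=150

Macau | 263 ; Edinburgh | 115 ; Edinburgh | 176 ; Tokyo | 150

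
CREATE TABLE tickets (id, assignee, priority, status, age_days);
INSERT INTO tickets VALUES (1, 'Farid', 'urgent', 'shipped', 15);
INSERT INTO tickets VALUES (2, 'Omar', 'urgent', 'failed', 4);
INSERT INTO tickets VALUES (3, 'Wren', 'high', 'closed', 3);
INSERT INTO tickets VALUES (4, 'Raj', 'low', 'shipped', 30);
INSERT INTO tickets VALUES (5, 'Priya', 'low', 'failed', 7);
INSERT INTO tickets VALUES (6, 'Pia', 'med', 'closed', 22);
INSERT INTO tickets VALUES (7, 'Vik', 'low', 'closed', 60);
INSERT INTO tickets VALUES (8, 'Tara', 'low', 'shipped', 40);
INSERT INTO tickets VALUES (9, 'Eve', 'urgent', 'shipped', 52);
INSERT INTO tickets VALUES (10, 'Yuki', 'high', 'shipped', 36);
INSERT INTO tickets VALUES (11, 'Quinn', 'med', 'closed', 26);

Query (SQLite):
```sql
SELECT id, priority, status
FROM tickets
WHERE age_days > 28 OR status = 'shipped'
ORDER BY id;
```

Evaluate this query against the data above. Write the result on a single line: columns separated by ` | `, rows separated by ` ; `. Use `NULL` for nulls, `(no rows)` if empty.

1 | urgent | shipped ; 4 | low | shipped ; 7 | low | closed ; 8 | low | shipped ; 9 | urgent | shipped ; 10 | high | shipped

age_days > 28: ids {4, 7, 8, 9, 10}
status = 'shipped': ids {1, 4, 8, 9, 10}
Combine with OR.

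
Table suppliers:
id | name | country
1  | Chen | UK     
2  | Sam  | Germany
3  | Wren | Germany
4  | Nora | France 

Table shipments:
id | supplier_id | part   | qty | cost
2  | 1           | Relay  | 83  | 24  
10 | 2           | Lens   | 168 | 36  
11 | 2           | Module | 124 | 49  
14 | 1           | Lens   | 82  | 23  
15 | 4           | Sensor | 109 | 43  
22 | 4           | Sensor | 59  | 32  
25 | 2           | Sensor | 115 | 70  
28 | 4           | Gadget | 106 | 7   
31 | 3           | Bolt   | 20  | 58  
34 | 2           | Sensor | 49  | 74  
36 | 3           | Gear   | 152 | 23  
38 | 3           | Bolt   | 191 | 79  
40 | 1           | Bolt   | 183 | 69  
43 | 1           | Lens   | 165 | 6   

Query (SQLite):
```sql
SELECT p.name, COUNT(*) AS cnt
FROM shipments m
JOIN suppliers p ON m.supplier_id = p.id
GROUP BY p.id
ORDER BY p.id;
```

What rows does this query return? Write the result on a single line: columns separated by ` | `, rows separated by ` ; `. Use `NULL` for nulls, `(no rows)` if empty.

Chen | 4 ; Sam | 4 ; Wren | 3 ; Nora | 3

Join each shipments row to its suppliers via supplier_id.
Group joined rows by suppliers.id; compute COUNT(*) per group.
  1: ids {2, 14, 40, 43} → COUNT(*)=4
  2: ids {10, 11, 25, 34} → COUNT(*)=4
  3: ids {31, 36, 38} → COUNT(*)=3
  4: ids {15, 22, 28} → COUNT(*)=3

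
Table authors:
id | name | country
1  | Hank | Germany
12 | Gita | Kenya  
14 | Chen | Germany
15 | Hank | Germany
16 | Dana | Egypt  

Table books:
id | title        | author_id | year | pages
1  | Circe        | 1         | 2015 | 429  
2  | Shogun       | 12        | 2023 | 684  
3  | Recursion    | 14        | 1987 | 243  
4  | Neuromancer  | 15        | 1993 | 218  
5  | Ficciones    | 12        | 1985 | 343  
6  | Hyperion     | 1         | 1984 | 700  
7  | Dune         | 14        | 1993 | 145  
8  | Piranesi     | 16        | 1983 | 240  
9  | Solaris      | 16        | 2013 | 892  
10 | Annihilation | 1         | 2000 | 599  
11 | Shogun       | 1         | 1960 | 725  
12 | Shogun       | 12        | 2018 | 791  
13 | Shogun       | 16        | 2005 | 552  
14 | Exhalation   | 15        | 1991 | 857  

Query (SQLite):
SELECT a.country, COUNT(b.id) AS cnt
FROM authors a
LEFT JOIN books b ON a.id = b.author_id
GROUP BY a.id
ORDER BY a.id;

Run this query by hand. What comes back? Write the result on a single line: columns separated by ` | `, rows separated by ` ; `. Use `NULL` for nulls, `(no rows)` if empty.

Germany | 4 ; Kenya | 3 ; Germany | 2 ; Germany | 2 ; Egypt | 3

LEFT JOIN keeps every authors row; unmatched ones get NULL for books columns.
Group by authors.id and compute COUNT(b.id). COUNT(col) of an all-NULL group is 0.
  1: ids {1, 6, 10, 11} → COUNT(b.id)=4
  12: ids {2, 5, 12} → COUNT(b.id)=3
  14: ids {3, 7} → COUNT(b.id)=2
  15: ids {4, 14} → COUNT(b.id)=2
  16: ids {8, 9, 13} → COUNT(b.id)=3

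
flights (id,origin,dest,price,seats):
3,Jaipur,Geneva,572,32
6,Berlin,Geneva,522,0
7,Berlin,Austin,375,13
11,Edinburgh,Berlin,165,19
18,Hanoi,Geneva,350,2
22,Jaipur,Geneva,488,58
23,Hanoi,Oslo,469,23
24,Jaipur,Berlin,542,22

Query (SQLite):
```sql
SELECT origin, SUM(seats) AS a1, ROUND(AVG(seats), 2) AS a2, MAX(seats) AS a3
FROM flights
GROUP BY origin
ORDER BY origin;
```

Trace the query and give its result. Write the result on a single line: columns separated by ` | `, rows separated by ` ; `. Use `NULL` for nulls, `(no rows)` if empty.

Group flights by origin.
Per group compute: SUM(seats), ROUND(AVG(seats), 2), MAX(seats).
  Berlin: ids {6, 7} → SUM(seats)=13, ROUND(AVG(seats), 2)=6.5, MAX(seats)=13
  Edinburgh: ids {11} → SUM(seats)=19, ROUND(AVG(seats), 2)=19, MAX(seats)=19
  Hanoi: ids {18, 23} → SUM(seats)=25, ROUND(AVG(seats), 2)=12.5, MAX(seats)=23
  Jaipur: ids {3, 22, 24} → SUM(seats)=112, ROUND(AVG(seats), 2)=37.33, MAX(seats)=58

Berlin | 13 | 6.5 | 13 ; Edinburgh | 19 | 19 | 19 ; Hanoi | 25 | 12.5 | 23 ; Jaipur | 112 | 37.33 | 58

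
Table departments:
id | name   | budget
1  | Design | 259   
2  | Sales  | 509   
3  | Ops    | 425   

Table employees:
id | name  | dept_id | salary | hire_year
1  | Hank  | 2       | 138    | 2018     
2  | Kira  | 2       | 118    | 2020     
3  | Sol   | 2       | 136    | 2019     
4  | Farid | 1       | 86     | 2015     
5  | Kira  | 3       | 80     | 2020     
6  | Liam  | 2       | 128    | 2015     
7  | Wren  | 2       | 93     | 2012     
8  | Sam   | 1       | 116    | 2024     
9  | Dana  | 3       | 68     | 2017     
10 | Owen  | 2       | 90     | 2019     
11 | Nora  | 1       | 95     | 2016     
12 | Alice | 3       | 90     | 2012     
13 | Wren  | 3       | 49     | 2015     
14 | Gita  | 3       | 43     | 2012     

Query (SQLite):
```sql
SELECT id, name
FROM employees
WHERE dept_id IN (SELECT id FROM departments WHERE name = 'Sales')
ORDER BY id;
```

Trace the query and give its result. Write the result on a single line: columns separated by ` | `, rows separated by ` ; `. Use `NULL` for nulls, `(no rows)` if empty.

1 | Hank ; 2 | Kira ; 3 | Sol ; 6 | Liam ; 7 | Wren ; 10 | Owen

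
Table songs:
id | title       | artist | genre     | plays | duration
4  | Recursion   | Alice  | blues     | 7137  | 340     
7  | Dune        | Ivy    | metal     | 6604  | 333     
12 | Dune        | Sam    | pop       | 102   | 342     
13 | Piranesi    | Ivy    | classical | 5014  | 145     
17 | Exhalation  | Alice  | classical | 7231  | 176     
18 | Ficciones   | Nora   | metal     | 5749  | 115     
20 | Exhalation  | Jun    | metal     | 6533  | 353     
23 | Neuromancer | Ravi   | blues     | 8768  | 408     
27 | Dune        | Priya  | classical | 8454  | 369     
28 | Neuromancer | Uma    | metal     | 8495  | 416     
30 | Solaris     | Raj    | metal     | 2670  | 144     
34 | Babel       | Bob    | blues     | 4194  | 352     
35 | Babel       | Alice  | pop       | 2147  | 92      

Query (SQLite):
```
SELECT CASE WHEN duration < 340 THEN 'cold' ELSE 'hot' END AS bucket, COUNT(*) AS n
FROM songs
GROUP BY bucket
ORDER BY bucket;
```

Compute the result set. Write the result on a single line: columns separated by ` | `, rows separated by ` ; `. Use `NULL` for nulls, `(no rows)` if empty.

cold | 6 ; hot | 7

Bucket rows by duration < 340 → 'cold' else 'hot'; count each bucket.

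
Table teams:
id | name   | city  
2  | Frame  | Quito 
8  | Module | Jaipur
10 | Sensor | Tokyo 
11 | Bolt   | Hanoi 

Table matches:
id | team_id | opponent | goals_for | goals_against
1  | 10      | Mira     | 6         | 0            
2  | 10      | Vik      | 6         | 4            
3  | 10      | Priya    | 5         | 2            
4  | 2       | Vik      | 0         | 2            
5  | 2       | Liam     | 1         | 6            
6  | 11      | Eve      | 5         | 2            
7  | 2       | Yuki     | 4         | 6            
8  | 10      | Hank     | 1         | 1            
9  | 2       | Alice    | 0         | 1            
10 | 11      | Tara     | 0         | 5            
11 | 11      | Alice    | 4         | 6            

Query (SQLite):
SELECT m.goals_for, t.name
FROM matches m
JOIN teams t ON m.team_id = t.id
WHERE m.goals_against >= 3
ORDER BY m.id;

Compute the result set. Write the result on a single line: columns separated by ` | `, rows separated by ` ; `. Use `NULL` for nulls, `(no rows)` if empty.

6 | Sensor ; 1 | Frame ; 4 | Frame ; 0 | Bolt ; 4 | Bolt

Each matches row matches the teams row where team_id = teams.id.
Then keep rows with m.goals_against >= 3.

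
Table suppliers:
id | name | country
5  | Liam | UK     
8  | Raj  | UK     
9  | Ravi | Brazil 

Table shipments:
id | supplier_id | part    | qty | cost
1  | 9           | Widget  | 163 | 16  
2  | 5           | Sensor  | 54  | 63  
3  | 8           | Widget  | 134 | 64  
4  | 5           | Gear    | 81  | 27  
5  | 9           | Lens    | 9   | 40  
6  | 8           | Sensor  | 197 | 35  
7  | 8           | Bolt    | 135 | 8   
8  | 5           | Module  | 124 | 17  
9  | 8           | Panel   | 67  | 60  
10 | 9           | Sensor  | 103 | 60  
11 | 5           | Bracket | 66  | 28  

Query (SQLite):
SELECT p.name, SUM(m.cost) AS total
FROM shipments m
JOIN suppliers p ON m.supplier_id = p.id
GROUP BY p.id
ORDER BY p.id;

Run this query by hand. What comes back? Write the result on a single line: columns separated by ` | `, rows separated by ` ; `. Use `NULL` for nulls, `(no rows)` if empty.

Liam | 135 ; Raj | 167 ; Ravi | 116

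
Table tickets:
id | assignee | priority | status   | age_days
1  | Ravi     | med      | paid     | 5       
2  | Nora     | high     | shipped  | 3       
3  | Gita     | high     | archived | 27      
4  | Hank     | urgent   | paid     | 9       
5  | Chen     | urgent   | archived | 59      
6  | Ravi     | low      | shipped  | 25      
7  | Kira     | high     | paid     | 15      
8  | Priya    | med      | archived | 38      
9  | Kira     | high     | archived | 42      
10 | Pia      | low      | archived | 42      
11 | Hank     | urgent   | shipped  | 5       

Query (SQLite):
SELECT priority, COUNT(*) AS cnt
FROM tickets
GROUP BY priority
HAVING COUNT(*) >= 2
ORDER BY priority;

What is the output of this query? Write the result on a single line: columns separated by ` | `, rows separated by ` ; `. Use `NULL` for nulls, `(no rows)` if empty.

Partition tickets by priority; compute COUNT(*) within each group.
HAVING: keep groups with count ≥ 2.
  high: ids {2, 3, 7, 9} → COUNT(*)=4
  low: ids {6, 10} → COUNT(*)=2
  med: ids {1, 8} → COUNT(*)=2
  urgent: ids {4, 5, 11} → COUNT(*)=3

high | 4 ; low | 2 ; med | 2 ; urgent | 3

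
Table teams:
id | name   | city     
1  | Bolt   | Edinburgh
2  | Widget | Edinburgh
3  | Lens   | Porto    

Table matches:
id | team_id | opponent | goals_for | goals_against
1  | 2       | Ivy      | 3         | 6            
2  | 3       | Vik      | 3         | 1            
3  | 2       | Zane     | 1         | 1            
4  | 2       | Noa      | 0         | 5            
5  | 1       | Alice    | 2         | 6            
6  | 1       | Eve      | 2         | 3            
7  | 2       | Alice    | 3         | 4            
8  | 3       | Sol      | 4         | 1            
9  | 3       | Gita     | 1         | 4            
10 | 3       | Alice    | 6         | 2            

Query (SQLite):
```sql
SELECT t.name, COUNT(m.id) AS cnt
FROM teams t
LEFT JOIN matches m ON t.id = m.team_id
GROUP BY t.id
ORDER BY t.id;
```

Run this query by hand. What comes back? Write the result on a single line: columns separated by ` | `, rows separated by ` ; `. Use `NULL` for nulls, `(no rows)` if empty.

LEFT JOIN keeps every teams row; unmatched ones get NULL for matches columns.
Group by teams.id and compute COUNT(m.id). COUNT(col) of an all-NULL group is 0.
  1: ids {5, 6} → COUNT(m.id)=2
  2: ids {1, 3, 4, 7} → COUNT(m.id)=4
  3: ids {2, 8, 9, 10} → COUNT(m.id)=4

Bolt | 2 ; Widget | 4 ; Lens | 4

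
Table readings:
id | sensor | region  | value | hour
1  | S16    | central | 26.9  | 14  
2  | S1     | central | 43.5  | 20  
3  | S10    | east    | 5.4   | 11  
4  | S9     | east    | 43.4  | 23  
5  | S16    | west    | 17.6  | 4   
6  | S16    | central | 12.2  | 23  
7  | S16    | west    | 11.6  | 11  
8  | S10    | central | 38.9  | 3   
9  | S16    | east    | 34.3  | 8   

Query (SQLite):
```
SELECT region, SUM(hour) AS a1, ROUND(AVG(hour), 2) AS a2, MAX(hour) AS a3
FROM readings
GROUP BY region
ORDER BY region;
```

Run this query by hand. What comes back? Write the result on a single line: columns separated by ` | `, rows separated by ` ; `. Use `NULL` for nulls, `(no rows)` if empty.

Group readings by region.
Per group compute: SUM(hour), ROUND(AVG(hour), 2), MAX(hour).
  central: ids {1, 2, 6, 8} → SUM(hour)=60, ROUND(AVG(hour), 2)=15, MAX(hour)=23
  east: ids {3, 4, 9} → SUM(hour)=42, ROUND(AVG(hour), 2)=14, MAX(hour)=23
  west: ids {5, 7} → SUM(hour)=15, ROUND(AVG(hour), 2)=7.5, MAX(hour)=11

central | 60 | 15 | 23 ; east | 42 | 14 | 23 ; west | 15 | 7.5 | 11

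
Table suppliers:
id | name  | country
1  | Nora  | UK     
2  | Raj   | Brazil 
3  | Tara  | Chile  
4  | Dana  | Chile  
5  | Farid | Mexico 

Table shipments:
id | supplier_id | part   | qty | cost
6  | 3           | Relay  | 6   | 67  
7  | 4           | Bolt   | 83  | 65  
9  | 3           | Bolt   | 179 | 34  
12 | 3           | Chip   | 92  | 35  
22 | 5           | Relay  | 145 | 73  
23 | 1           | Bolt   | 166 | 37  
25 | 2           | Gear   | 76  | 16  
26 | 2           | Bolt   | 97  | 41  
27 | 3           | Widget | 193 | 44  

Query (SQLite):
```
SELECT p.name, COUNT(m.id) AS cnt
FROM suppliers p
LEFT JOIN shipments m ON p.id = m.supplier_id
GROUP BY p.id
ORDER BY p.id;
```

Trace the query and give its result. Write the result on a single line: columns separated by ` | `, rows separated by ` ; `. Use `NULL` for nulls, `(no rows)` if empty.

Nora | 1 ; Raj | 2 ; Tara | 4 ; Dana | 1 ; Farid | 1

LEFT JOIN keeps every suppliers row; unmatched ones get NULL for shipments columns.
Group by suppliers.id and compute COUNT(m.id). COUNT(col) of an all-NULL group is 0.
  1: ids {23} → COUNT(m.id)=1
  2: ids {25, 26} → COUNT(m.id)=2
  3: ids {6, 9, 12, 27} → COUNT(m.id)=4
  4: ids {7} → COUNT(m.id)=1
  5: ids {22} → COUNT(m.id)=1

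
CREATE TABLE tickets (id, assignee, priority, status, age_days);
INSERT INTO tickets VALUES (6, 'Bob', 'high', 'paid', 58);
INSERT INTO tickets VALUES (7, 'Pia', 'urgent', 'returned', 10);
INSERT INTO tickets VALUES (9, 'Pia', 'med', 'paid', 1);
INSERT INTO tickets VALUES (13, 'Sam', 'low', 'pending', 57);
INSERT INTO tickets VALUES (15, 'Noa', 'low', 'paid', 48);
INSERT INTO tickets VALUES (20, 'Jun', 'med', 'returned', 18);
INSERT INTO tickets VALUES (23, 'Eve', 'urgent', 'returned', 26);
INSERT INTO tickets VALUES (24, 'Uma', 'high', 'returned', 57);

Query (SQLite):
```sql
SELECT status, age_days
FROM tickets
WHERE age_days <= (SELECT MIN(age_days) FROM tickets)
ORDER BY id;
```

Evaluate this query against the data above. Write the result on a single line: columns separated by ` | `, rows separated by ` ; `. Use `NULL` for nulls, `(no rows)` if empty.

Scalar subquery: MIN(age_days) over all tickets rows = 1.
Keep rows where age_days <= that value.

paid | 1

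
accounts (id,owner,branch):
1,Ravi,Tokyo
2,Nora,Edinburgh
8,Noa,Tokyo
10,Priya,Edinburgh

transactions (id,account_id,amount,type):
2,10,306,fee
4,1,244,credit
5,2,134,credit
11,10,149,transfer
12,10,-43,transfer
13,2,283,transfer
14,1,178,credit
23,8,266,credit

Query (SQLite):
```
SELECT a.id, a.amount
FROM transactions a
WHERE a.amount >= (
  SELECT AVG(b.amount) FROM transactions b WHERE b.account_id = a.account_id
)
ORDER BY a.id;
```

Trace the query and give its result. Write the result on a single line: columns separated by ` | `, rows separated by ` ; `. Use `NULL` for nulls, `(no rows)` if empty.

2 | 306 ; 4 | 244 ; 11 | 149 ; 13 | 283 ; 23 | 266

For each transactions row a, compute AVG(amount) over rows sharing a.account_id.
Keep row a if a.amount >= that per-group AVG.
  account_id=1: AVG(amount) = 211.0
  account_id=2: AVG(amount) = 208.5
  account_id=8: AVG(amount) = 266.0
  account_id=10: AVG(amount) = 137.333333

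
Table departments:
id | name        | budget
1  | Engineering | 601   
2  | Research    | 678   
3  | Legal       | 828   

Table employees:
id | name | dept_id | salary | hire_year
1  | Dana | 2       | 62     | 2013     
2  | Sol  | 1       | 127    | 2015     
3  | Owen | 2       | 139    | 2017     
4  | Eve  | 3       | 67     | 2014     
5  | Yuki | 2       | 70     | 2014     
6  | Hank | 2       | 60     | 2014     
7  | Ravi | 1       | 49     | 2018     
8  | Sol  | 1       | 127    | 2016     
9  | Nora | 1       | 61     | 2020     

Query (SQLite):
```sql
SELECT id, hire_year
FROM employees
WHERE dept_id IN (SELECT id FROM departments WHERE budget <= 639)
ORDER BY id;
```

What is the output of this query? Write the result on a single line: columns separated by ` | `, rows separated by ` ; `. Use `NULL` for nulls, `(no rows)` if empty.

Inner query: departments.id where budget <= 639.
Outer: keep employees rows whose dept_id is in that set.
Inner query → {1}

2 | 2015 ; 7 | 2018 ; 8 | 2016 ; 9 | 2020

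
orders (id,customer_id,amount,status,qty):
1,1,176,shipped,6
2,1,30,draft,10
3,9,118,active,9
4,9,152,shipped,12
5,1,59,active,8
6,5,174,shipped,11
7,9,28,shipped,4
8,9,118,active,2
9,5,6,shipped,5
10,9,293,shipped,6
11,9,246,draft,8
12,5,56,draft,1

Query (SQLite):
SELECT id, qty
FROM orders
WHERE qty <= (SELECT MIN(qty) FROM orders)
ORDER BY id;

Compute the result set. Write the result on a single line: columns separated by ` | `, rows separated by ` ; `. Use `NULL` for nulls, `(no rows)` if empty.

12 | 1

Scalar subquery: MIN(qty) over all orders rows = 1.
Keep rows where qty <= that value.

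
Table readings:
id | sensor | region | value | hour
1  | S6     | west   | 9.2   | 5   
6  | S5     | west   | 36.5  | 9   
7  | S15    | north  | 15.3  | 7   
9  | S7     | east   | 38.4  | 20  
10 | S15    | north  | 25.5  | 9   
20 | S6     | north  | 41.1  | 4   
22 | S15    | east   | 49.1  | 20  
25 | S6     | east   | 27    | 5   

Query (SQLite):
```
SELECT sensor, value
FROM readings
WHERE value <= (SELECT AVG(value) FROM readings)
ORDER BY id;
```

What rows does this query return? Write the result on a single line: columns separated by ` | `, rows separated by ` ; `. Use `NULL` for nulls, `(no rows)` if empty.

S6 | 9.2 ; S15 | 15.3 ; S15 | 25.5 ; S6 | 27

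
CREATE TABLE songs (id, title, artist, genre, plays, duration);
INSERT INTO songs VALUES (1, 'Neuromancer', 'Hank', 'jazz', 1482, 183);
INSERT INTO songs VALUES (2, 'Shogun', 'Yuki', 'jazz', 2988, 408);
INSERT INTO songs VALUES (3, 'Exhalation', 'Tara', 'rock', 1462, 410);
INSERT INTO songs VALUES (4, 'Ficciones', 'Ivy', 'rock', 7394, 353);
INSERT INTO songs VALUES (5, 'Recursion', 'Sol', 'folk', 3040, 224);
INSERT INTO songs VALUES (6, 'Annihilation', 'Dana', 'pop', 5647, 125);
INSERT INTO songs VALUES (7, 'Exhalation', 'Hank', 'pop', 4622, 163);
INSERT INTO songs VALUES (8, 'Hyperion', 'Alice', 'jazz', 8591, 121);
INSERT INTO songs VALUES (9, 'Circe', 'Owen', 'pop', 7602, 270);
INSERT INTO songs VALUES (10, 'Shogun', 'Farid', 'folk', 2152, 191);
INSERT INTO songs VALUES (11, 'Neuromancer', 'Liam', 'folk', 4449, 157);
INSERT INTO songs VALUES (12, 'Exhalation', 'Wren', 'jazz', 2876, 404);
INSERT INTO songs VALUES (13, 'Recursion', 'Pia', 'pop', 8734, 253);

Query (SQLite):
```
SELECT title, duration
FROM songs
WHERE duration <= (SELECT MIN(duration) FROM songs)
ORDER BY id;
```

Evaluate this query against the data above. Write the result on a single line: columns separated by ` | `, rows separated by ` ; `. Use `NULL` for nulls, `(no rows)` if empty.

Hyperion | 121

Scalar subquery: MIN(duration) over all songs rows = 121.
Keep rows where duration <= that value.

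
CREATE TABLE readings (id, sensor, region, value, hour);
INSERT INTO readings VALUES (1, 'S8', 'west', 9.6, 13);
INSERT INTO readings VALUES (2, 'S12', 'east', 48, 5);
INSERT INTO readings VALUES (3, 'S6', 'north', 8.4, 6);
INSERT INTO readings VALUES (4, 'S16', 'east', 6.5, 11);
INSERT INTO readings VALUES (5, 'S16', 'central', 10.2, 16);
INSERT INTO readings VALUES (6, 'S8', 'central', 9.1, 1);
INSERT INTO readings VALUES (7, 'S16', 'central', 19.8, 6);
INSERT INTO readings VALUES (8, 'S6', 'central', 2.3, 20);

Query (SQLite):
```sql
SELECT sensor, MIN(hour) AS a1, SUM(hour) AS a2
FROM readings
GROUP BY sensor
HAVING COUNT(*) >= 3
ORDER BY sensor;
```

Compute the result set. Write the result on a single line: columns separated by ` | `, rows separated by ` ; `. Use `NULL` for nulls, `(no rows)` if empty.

Group readings by sensor.
Per group compute: MIN(hour), SUM(hour).
HAVING: drop groups with fewer than 3 rows.
  S12: ids {2} → MIN(hour)=5, SUM(hour)=5
  S16: ids {4, 5, 7} → MIN(hour)=6, SUM(hour)=33
  S6: ids {3, 8} → MIN(hour)=6, SUM(hour)=26
  S8: ids {1, 6} → MIN(hour)=1, SUM(hour)=14

S16 | 6 | 33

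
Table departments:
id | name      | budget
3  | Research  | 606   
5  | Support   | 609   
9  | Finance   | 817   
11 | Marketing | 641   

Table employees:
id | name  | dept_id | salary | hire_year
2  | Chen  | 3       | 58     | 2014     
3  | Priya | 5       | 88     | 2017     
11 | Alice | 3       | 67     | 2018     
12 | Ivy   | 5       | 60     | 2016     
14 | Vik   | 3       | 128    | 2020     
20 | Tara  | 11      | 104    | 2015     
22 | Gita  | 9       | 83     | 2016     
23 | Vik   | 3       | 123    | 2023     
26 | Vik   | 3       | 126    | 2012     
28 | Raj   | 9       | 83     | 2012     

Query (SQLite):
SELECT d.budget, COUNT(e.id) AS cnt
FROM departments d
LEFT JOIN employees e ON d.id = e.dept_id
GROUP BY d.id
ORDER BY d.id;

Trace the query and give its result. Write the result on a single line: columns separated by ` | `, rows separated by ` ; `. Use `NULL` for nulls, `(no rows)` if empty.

LEFT JOIN keeps every departments row; unmatched ones get NULL for employees columns.
Group by departments.id and compute COUNT(e.id). COUNT(col) of an all-NULL group is 0.
  3: ids {2, 11, 14, 23, 26} → COUNT(e.id)=5
  5: ids {3, 12} → COUNT(e.id)=2
  9: ids {22, 28} → COUNT(e.id)=2
  11: ids {20} → COUNT(e.id)=1

606 | 5 ; 609 | 2 ; 817 | 2 ; 641 | 1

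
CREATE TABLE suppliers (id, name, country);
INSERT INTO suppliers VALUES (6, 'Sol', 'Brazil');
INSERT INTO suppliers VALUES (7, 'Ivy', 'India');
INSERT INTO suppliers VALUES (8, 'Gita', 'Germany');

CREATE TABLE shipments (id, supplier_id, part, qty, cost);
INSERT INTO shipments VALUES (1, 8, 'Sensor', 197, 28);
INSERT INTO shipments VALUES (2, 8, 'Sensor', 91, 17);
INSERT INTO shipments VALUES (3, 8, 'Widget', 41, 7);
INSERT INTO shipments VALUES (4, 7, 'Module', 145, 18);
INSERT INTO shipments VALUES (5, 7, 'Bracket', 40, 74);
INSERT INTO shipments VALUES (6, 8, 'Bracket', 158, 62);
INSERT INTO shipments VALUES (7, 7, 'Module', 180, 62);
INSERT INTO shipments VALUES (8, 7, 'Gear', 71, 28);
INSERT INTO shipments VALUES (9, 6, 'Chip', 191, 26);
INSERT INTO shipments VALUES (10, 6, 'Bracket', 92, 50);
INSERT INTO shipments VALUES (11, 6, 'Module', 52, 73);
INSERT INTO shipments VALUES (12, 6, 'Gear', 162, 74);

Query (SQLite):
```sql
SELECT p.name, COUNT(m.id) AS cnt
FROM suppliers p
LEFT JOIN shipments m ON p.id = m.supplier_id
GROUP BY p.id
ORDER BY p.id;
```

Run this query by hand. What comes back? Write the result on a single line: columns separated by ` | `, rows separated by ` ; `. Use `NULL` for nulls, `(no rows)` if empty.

Sol | 4 ; Ivy | 4 ; Gita | 4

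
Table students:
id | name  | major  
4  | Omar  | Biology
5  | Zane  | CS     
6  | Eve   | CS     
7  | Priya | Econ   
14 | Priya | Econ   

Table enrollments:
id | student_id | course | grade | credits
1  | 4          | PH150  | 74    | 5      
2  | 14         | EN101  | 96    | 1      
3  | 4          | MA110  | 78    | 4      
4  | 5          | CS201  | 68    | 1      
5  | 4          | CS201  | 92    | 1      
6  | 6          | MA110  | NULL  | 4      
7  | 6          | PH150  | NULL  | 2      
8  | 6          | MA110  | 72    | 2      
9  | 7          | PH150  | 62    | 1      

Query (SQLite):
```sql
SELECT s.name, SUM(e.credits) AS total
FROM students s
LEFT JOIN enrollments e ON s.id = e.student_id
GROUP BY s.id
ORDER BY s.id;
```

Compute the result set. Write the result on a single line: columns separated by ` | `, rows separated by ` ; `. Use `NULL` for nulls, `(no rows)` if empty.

LEFT JOIN keeps every students row; unmatched ones get NULL for enrollments columns.
Group by students.id and compute SUM(e.credits). SUM over an all-NULL group is NULL.
  4: ids {1, 3, 5} → SUM(e.credits)=10
  5: ids {4} → SUM(e.credits)=1
  6: ids {6, 7, 8} → SUM(e.credits)=8
  7: ids {9} → SUM(e.credits)=1
  14: ids {2} → SUM(e.credits)=1

Omar | 10 ; Zane | 1 ; Eve | 8 ; Priya | 1 ; Priya | 1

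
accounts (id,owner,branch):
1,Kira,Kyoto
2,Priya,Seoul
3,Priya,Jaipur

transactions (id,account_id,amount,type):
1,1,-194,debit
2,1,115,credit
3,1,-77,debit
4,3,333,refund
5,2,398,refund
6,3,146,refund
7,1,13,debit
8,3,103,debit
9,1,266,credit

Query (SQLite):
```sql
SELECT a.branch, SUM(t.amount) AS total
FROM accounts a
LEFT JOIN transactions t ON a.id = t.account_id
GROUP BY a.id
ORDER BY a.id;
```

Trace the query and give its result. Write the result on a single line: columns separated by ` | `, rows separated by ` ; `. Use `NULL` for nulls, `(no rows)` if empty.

LEFT JOIN keeps every accounts row; unmatched ones get NULL for transactions columns.
Group by accounts.id and compute SUM(t.amount). SUM over an all-NULL group is NULL.
  1: ids {1, 2, 3, 7, 9} → SUM(t.amount)=123
  2: ids {5} → SUM(t.amount)=398
  3: ids {4, 6, 8} → SUM(t.amount)=582

Kyoto | 123 ; Seoul | 398 ; Jaipur | 582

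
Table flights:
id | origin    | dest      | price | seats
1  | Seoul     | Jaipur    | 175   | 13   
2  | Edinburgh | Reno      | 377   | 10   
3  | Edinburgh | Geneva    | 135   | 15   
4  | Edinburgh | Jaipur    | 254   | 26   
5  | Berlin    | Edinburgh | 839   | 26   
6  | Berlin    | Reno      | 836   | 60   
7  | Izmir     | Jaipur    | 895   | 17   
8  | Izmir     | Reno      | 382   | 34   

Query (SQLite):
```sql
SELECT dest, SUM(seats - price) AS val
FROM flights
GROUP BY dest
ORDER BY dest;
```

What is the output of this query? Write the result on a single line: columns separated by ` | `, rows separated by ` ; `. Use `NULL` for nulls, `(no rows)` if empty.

For each row compute seats - price.
Group by dest; take SUM of the expression per group.
  Edinburgh: ids {5} → SUM(seats - price)=-813
  Geneva: ids {3} → SUM(seats - price)=-120
  Jaipur: ids {1, 4, 7} → SUM(seats - price)=-1268
  Reno: ids {2, 6, 8} → SUM(seats - price)=-1491

Edinburgh | -813 ; Geneva | -120 ; Jaipur | -1268 ; Reno | -1491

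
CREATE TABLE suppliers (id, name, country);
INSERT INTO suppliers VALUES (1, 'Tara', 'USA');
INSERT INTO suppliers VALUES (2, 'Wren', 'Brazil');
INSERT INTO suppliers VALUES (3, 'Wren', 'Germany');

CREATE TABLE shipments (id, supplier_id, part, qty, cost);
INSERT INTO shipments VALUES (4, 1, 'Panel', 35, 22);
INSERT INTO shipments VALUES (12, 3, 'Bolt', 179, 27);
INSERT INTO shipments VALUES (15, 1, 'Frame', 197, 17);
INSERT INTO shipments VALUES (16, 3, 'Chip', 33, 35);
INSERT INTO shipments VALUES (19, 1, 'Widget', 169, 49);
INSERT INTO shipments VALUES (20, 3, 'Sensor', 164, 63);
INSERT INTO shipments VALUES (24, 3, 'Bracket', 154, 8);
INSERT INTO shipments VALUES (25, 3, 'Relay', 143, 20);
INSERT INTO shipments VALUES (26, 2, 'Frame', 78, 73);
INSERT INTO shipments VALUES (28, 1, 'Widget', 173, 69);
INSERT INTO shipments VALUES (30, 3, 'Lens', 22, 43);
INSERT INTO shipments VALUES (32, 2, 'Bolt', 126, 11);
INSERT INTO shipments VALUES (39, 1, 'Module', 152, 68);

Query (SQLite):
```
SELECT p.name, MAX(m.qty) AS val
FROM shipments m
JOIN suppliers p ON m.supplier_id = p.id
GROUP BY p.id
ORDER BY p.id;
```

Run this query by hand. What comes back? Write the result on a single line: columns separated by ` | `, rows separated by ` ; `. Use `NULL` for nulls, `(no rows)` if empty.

Join each shipments row to its suppliers via supplier_id.
Group joined rows by suppliers.id; compute MAX(m.qty) per group.
  1: ids {4, 15, 19, 28, 39} → MAX(m.qty)=197
  2: ids {26, 32} → MAX(m.qty)=126
  3: ids {12, 16, 20, 24, 25, 30} → MAX(m.qty)=179

Tara | 197 ; Wren | 126 ; Wren | 179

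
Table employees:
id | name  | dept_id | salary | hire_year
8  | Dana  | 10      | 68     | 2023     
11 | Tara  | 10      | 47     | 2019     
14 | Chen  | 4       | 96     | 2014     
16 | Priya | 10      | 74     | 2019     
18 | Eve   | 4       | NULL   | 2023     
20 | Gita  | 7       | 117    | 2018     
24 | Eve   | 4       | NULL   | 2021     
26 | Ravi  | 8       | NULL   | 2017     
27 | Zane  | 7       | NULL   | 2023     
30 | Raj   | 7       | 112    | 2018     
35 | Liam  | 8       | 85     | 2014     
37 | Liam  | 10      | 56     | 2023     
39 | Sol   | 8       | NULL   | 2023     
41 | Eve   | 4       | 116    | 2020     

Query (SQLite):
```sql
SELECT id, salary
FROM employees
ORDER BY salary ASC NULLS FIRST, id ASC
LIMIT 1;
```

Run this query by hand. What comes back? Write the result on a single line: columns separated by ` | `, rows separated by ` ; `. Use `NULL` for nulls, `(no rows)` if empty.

18 | NULL

Sort by salary asc, tiebreak id asc: (NULL, id=18), (NULL, id=24), (NULL, id=26), (NULL, id=27) …. Take first 1.
NULLS FIRST: NULL salary rows go before all non-NULL rows (among themselves ordered by id asc).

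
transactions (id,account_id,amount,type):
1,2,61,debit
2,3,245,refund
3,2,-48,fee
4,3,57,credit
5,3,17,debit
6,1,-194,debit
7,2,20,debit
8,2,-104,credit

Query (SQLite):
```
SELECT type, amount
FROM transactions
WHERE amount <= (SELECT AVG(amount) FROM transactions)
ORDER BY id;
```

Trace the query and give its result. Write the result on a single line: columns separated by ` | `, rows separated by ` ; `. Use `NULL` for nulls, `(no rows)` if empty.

fee | -48 ; debit | -194 ; credit | -104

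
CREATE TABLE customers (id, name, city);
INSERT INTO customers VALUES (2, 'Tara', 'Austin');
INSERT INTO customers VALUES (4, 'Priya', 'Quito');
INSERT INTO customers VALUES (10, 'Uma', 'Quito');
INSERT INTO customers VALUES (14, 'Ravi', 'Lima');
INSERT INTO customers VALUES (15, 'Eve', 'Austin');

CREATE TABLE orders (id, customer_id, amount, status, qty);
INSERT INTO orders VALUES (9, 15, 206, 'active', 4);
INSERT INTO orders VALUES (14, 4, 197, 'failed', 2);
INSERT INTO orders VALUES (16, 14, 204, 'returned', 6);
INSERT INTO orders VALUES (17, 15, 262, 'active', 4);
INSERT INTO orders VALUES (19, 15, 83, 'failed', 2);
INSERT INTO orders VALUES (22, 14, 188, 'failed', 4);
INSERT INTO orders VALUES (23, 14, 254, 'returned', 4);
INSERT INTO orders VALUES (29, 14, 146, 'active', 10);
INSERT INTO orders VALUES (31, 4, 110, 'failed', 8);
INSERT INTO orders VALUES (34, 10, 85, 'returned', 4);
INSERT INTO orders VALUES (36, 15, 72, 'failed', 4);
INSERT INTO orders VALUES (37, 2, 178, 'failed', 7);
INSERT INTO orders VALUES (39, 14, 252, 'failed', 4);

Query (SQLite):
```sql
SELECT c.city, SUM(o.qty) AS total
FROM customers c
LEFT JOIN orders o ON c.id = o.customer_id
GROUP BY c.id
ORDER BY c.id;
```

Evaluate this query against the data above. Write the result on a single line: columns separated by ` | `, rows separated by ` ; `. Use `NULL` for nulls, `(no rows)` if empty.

Austin | 7 ; Quito | 10 ; Quito | 4 ; Lima | 28 ; Austin | 14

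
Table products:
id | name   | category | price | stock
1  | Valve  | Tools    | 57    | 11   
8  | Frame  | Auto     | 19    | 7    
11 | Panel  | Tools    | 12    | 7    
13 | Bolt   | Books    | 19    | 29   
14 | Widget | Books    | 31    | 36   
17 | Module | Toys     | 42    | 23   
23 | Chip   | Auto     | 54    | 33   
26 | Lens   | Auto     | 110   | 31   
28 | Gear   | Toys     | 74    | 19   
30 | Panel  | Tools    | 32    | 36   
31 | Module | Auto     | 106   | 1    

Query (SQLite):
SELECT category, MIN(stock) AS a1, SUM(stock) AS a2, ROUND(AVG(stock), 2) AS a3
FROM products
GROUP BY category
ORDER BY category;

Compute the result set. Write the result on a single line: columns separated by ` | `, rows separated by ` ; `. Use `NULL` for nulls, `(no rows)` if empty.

Group products by category.
Per group compute: MIN(stock), SUM(stock), ROUND(AVG(stock), 2).
  Auto: ids {8, 23, 26, 31} → MIN(stock)=1, SUM(stock)=72, ROUND(AVG(stock), 2)=18
  Books: ids {13, 14} → MIN(stock)=29, SUM(stock)=65, ROUND(AVG(stock), 2)=32.5
  Tools: ids {1, 11, 30} → MIN(stock)=7, SUM(stock)=54, ROUND(AVG(stock), 2)=18
  Toys: ids {17, 28} → MIN(stock)=19, SUM(stock)=42, ROUND(AVG(stock), 2)=21

Auto | 1 | 72 | 18 ; Books | 29 | 65 | 32.5 ; Tools | 7 | 54 | 18 ; Toys | 19 | 42 | 21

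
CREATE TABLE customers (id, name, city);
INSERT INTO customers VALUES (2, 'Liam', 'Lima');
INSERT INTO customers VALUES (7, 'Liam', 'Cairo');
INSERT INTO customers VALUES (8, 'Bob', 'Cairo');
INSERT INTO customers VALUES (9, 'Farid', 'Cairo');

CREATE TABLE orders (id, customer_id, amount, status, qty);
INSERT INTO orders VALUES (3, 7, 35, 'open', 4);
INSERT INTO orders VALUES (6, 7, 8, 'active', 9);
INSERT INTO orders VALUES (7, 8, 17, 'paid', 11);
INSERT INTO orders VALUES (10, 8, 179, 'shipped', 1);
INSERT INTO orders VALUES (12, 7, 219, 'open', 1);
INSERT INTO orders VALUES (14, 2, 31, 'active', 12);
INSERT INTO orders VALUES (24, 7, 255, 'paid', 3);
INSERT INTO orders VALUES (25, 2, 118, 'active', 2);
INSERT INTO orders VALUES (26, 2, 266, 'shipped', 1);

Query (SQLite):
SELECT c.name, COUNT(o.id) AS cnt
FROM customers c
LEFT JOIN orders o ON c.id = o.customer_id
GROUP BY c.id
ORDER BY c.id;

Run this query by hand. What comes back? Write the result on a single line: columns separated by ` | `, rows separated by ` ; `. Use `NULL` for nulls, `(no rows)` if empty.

LEFT JOIN keeps every customers row; unmatched ones get NULL for orders columns.
Group by customers.id and compute COUNT(o.id). COUNT(col) of an all-NULL group is 0.
  2: ids {14, 25, 26} → COUNT(o.id)=3
  7: ids {3, 6, 12, 24} → COUNT(o.id)=4
  8: ids {7, 10} → COUNT(o.id)=2
  9: ids {—} → COUNT(o.id)=0

Liam | 3 ; Liam | 4 ; Bob | 2 ; Farid | 0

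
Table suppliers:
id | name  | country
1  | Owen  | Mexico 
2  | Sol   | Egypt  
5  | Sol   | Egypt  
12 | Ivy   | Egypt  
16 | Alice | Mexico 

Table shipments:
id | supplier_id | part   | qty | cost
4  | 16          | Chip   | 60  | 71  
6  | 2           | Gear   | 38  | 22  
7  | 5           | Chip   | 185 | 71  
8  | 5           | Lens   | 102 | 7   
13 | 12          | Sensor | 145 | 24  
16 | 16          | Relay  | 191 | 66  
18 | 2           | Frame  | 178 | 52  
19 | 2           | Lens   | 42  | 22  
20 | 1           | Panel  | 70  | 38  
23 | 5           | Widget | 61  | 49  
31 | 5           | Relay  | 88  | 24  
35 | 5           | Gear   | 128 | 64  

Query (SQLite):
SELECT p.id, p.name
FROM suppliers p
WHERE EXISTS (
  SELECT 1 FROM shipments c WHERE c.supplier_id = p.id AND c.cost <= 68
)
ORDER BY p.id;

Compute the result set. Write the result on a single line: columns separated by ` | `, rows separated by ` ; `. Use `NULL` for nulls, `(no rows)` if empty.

1 | Owen ; 2 | Sol ; 5 | Sol ; 12 | Ivy ; 16 | Alice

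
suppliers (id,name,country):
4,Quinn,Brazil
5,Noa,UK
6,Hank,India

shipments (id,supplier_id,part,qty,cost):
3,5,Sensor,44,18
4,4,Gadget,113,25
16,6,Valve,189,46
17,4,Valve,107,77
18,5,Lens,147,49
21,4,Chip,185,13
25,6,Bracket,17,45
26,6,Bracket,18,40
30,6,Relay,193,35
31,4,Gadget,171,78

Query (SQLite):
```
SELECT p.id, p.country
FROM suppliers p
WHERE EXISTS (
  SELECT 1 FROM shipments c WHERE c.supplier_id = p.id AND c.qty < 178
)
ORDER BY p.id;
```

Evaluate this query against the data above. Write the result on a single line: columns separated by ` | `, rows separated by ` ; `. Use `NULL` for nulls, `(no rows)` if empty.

4 | Brazil ; 5 | UK ; 6 | India

For each suppliers row, check whether any shipments with matching supplier_id has qty < 178.
Keep rows where that is true.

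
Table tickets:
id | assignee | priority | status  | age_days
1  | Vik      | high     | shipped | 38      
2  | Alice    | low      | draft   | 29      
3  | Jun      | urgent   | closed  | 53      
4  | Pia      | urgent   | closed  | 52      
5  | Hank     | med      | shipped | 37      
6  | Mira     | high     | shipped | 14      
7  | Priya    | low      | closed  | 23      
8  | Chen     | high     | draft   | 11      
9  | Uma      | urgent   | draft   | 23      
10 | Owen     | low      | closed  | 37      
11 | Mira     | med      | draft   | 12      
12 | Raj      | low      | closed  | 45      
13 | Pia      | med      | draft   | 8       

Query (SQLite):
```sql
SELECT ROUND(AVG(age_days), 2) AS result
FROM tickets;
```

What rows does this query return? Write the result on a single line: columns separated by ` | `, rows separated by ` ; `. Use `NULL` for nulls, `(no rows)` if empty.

All age_days values: [38, 29, 53, 52, 37, 14, 23, 11, 23, 37, 12, 45, 8].
AVG = 382 / 13 (rounded to 2 dp).

29.38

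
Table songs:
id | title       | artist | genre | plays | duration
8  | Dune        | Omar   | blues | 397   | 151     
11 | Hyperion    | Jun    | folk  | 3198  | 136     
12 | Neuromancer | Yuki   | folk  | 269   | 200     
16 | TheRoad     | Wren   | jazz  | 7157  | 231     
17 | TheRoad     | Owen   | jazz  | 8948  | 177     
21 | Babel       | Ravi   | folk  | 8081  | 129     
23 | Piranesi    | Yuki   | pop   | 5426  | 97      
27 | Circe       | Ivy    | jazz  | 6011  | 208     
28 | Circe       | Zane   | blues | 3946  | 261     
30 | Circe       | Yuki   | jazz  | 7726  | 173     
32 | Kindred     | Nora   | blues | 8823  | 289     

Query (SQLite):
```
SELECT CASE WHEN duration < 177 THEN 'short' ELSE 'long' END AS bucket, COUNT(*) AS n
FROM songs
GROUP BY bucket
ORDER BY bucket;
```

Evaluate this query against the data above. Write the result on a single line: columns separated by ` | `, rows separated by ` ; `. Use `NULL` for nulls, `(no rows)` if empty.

Bucket rows by duration < 177 → 'short' else 'long'; count each bucket.

long | 6 ; short | 5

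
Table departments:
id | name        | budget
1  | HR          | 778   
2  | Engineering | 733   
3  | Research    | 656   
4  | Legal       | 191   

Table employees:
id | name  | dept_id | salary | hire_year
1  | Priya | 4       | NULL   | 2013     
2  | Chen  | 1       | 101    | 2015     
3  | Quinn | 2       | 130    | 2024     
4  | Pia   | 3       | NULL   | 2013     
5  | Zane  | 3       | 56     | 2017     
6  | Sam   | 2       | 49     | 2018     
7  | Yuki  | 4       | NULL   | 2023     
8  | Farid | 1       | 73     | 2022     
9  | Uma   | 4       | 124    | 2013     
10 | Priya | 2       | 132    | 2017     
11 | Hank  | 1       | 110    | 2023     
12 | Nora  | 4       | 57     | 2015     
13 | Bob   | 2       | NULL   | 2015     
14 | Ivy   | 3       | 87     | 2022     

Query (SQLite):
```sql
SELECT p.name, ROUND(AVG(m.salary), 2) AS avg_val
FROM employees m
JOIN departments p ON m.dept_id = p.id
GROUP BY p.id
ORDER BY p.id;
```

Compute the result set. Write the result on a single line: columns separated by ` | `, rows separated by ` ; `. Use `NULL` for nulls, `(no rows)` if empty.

HR | 94.67 ; Engineering | 103.67 ; Research | 71.5 ; Legal | 90.5

Join each employees row to its departments via dept_id.
Group joined rows by departments.id; compute ROUND(AVG(m.salary), 2) per group.
  1: ids {2, 8, 11} → ROUND(AVG(m.salary), 2)=94.67
  2: ids {3, 6, 10, 13} → ROUND(AVG(m.salary), 2)=103.67
  3: ids {4, 5, 14} → ROUND(AVG(m.salary), 2)=71.5
  4: ids {1, 7, 9, 12} → ROUND(AVG(m.salary), 2)=90.5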